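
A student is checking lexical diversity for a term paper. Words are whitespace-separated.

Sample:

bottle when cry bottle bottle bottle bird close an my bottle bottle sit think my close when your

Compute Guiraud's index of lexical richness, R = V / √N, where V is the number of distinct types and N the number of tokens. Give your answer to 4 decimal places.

N = 18, V = 10.
√N = 4.242641
R = 10 / 4.242641 = 2.3570

2.3570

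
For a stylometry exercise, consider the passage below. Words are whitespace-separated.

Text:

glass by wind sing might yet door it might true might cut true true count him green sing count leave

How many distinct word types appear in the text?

Distinct types: {by, count, cut, door, glass, green, him, it, leave, might, sing, true, wind, yet}
V = 14

14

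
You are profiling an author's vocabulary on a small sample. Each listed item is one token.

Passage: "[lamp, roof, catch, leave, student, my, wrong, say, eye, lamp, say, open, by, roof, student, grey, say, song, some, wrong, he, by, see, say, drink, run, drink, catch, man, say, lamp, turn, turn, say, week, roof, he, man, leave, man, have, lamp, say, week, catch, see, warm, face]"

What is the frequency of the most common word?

7

Frequencies: say:7, lamp:4, roof:3, catch:3, man:3, leave:2, student:2, wrong:2, by:2, he:2, see:2, drink:2, turn:2, week:2, my:1, eye:1, open:1, grey:1, song:1, some:1, … (4 more, each freq 1)
Most common: 'say' with frequency 7.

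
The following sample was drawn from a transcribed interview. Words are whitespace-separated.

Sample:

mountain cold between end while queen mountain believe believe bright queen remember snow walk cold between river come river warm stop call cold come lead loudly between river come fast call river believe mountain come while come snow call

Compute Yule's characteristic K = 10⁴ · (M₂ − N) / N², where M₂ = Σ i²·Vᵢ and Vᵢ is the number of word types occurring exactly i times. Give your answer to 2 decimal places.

Frequencies: come:5, river:4, mountain:3, cold:3, between:3, believe:3, call:3, while:2, queen:2, snow:2, end:1, bright:1, remember:1, walk:1, warm:1, stop:1, lead:1, loudly:1, fast:1
N = 39. Frequency spectrum: V_1=9, V_2=3, V_3=5, V_4=1, V_5=1
M₂ = 1²·9 + 2²·3 + 3²·5 + 4²·1 + 5²·1 = 107
K = 10000 × (107 − 39) / 39² = 447.07

447.07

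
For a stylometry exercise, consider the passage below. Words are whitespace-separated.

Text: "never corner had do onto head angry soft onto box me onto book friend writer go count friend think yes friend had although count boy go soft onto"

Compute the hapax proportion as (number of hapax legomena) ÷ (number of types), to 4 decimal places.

0.6842

Frequencies: onto:4, friend:3, had:2, soft:2, go:2, count:2, never:1, corner:1, do:1, head:1, angry:1, box:1, me:1, book:1, writer:1, think:1, yes:1, although:1, boy:1
Hapax count = 13; type count = 19.
Ratio = 13 / 19 = 0.6842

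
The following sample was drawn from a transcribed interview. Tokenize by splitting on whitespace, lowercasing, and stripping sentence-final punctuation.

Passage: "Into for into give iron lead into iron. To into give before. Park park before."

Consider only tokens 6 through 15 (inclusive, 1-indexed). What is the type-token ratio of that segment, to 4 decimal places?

0.7000

Segment tokens 6–15: lead, into, iron, to, into, give, before, park, park, before
Segment N = 10, segment V = 7.
TTR = 7 / 10 = 0.7000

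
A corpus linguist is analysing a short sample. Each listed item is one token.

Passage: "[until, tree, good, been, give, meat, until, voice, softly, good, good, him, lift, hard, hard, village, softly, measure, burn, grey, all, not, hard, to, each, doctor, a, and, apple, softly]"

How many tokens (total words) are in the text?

Tokens: until, tree, good, been, give, meat, until, voice, softly, good, good, him, lift, hard, hard, village, softly, measure, burn, grey, all, not, hard, to, each, doctor, a, and, apple, softly
N = 30

30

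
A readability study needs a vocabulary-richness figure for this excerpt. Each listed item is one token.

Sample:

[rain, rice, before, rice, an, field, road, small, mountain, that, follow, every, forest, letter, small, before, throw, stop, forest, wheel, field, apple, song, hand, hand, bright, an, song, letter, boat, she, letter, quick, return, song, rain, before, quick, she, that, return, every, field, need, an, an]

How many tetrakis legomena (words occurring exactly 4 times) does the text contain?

Frequencies: an:4, before:3, field:3, letter:3, song:3, rain:2, rice:2, small:2, that:2, every:2, forest:2, hand:2, she:2, quick:2, return:2, road:1, mountain:1, follow:1, throw:1, stop:1, … (5 more, each freq 1)
Words with frequency 4: an

1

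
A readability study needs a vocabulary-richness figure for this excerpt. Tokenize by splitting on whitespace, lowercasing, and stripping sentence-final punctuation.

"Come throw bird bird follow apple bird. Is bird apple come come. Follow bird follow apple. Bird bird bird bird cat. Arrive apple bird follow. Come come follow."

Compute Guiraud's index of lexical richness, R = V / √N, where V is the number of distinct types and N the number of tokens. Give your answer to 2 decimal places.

N = 28, V = 8.
√N = 5.291503
R = 8 / 5.291503 = 1.51

1.51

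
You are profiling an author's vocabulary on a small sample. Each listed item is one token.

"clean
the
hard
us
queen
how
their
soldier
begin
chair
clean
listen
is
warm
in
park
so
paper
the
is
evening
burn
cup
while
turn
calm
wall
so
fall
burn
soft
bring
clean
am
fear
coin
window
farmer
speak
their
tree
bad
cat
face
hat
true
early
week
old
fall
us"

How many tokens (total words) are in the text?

51

Tokens: clean, the, hard, us, queen, how, their, soldier, begin, chair, clean, listen, is, warm, in, park, so, paper, the, is, evening, burn, cup, while, turn, calm, wall, so, fall, burn, soft, bring, clean, am, fear, coin, window, farmer, speak, their, tree, bad, cat, face, hat, true, early, week, old, fall, us
N = 51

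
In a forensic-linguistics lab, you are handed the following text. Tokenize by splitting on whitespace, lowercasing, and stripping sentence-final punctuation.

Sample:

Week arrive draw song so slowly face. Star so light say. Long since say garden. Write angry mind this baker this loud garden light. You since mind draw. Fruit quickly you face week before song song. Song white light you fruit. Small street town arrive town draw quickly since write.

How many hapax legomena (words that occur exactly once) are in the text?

10

Frequencies: song:4, draw:3, light:3, since:3, you:3, week:2, arrive:2, so:2, face:2, say:2, garden:2, write:2, mind:2, this:2, fruit:2, quickly:2, town:2, slowly:1, star:1, long:1, … (7 more, each freq 1)
Hapax (freq=1): angry, baker, before, long, loud, slowly, small, star, street, white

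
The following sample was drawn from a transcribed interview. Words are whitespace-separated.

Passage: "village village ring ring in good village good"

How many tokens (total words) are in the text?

Tokens: village, village, ring, ring, in, good, village, good
N = 8

8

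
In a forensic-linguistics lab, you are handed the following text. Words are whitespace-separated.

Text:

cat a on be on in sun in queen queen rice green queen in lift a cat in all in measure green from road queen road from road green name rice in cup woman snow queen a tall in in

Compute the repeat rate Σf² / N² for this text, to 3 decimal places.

0.089

Frequencies: in:8, queen:5, a:3, green:3, road:3, cat:2, on:2, rice:2, from:2, be:1, sun:1, lift:1, all:1, measure:1, name:1, cup:1, woman:1, snow:1, tall:1
Σf² = 142; N² = 1600
Repeat rate = 142 / 1600 = 0.089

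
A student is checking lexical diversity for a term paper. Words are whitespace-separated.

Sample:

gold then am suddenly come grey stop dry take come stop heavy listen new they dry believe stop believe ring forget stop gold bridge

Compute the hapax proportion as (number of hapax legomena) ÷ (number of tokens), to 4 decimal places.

Frequencies: stop:4, gold:2, come:2, dry:2, believe:2, then:1, am:1, suddenly:1, grey:1, take:1, heavy:1, listen:1, new:1, they:1, ring:1, forget:1, bridge:1
Hapax count = 12; token count = 24.
Ratio = 12 / 24 = 0.5000

0.5000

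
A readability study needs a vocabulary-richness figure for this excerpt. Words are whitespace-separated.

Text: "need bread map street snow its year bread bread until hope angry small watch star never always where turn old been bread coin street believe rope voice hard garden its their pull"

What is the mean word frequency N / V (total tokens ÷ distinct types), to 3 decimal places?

N = 32 tokens, V = 27 types.
Mean frequency = N / V = 32 / 27 = 1.185

1.185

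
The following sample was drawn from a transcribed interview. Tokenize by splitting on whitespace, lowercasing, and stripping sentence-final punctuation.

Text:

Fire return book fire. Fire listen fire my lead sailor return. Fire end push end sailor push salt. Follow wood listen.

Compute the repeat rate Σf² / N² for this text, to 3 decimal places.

Frequencies: fire:5, return:2, listen:2, sailor:2, end:2, push:2, book:1, my:1, lead:1, salt:1, follow:1, wood:1
Σf² = 51; N² = 441
Repeat rate = 51 / 441 = 0.116

0.116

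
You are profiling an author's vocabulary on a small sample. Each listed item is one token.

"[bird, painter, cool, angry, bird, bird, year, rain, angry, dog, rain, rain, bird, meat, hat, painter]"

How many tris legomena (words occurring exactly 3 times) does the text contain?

Frequencies: bird:4, rain:3, painter:2, angry:2, cool:1, year:1, dog:1, meat:1, hat:1
Words with frequency 3: rain

1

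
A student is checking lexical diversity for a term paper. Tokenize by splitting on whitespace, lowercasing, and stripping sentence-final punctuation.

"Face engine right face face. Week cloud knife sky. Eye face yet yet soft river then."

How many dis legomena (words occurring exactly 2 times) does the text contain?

1

Frequencies: face:4, yet:2, engine:1, right:1, week:1, cloud:1, knife:1, sky:1, eye:1, soft:1, river:1, then:1
Words with frequency 2: yet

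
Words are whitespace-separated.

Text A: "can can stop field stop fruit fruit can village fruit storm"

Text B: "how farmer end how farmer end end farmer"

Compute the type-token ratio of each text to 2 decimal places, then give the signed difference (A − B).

0.17

TTR(A) = 6/11 = 0.55
TTR(B) = 3/8 = 0.38
Difference = 0.55 − 0.38 = 0.17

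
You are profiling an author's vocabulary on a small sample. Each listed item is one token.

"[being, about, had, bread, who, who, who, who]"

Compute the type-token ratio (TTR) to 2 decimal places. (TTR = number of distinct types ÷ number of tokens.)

N = 8 tokens, V = 5 types.
TTR = V / N = 5 / 8 = 0.63

0.63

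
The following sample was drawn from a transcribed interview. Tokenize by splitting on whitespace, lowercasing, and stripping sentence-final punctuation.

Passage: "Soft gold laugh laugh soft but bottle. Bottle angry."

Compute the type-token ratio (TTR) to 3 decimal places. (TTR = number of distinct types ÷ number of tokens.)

N = 9 tokens, V = 6 types.
TTR = V / N = 6 / 9 = 0.667

0.667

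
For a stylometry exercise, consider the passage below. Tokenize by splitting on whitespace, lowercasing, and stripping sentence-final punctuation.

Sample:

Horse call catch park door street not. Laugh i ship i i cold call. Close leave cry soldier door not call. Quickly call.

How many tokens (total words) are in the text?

Tokens: horse, call, catch, park, door, street, not, laugh, i, ship, i, i, cold, call, close, leave, cry, soldier, door, not, call, quickly, call
N = 23

23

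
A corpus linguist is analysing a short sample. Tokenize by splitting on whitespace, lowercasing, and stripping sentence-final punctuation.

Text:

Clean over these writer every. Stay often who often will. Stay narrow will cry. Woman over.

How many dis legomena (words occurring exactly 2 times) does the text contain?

4

Frequencies: over:2, stay:2, often:2, will:2, clean:1, these:1, writer:1, every:1, who:1, narrow:1, cry:1, woman:1
Words with frequency 2: often, over, stay, will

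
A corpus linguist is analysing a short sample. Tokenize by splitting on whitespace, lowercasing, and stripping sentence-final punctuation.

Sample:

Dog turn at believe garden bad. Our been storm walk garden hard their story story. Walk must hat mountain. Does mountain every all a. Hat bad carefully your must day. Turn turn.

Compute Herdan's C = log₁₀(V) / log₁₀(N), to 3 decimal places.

0.905

N = 32, V = 23.
log₁₀(V) = 1.361728, log₁₀(N) = 1.505150
C = 1.361728 / 1.505150 = 0.905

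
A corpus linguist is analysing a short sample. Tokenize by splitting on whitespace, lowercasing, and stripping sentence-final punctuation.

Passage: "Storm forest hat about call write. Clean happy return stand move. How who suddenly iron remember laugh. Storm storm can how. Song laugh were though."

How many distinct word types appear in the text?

Distinct types: {about, call, can, clean, forest, happy, hat, how, iron, laugh, move, remember, return, song, stand, storm, suddenly, though, were, who, write}
V = 21

21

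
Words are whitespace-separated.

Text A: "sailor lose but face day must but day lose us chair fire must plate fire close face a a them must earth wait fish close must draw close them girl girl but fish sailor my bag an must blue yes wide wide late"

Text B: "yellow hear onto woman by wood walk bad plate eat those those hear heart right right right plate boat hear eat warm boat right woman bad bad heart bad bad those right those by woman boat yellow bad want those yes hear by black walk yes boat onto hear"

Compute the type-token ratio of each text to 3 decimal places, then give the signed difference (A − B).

0.214

TTR(A) = 25/43 = 0.581
TTR(B) = 18/49 = 0.367
Difference = 0.581 − 0.367 = 0.214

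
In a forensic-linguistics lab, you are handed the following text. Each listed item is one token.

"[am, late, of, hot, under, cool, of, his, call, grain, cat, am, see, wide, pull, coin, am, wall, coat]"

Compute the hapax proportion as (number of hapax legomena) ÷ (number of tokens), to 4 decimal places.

Frequencies: am:3, of:2, late:1, hot:1, under:1, cool:1, his:1, call:1, grain:1, cat:1, see:1, wide:1, pull:1, coin:1, wall:1, coat:1
Hapax count = 14; token count = 19.
Ratio = 14 / 19 = 0.7368

0.7368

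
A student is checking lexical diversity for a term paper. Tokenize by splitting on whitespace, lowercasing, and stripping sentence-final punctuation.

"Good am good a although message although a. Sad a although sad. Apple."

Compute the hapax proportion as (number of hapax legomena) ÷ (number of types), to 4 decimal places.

Frequencies: a:3, although:3, good:2, sad:2, am:1, message:1, apple:1
Hapax count = 3; type count = 7.
Ratio = 3 / 7 = 0.4286

0.4286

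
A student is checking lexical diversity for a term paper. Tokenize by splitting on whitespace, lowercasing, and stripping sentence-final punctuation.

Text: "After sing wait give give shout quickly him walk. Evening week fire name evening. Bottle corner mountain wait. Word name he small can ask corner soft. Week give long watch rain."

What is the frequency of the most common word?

3

Frequencies: give:3, wait:2, evening:2, week:2, name:2, corner:2, after:1, sing:1, shout:1, quickly:1, him:1, walk:1, fire:1, bottle:1, mountain:1, word:1, he:1, small:1, can:1, ask:1, … (4 more, each freq 1)
Most common: 'give' with frequency 3.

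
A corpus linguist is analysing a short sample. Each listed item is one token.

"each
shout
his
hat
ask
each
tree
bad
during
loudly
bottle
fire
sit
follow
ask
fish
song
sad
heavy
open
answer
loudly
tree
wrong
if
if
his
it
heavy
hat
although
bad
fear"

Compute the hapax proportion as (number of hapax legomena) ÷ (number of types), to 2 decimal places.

0.63

Frequencies: each:2, his:2, hat:2, ask:2, tree:2, bad:2, loudly:2, heavy:2, if:2, shout:1, during:1, bottle:1, fire:1, sit:1, follow:1, fish:1, song:1, sad:1, open:1, answer:1, … (4 more, each freq 1)
Hapax count = 15; type count = 24.
Ratio = 15 / 24 = 0.63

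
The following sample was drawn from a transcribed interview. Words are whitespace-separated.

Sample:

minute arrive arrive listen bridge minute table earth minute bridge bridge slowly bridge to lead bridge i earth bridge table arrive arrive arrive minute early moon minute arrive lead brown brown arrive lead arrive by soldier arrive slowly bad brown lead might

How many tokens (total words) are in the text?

42

Tokens: minute, arrive, arrive, listen, bridge, minute, table, earth, minute, bridge, bridge, slowly, bridge, to, lead, bridge, i, earth, bridge, table, arrive, arrive, arrive, minute, early, moon, minute, arrive, lead, brown, brown, arrive, lead, arrive, by, soldier, arrive, slowly, bad, brown, lead, might
N = 42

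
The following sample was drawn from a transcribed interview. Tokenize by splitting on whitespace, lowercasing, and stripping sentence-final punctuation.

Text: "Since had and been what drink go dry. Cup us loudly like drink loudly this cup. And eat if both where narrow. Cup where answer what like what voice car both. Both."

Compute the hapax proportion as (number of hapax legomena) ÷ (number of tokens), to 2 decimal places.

Frequencies: what:3, cup:3, both:3, and:2, drink:2, loudly:2, like:2, where:2, since:1, had:1, been:1, go:1, dry:1, us:1, this:1, eat:1, if:1, narrow:1, answer:1, voice:1, … (1 more, each freq 1)
Hapax count = 13; token count = 32.
Ratio = 13 / 32 = 0.41

0.41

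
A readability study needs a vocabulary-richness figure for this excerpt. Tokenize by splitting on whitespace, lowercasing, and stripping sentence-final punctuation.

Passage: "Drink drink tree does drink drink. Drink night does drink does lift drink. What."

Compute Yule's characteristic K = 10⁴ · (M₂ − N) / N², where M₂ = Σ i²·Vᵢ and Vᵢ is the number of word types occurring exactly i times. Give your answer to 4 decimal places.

2448.9796

Frequencies: drink:7, does:3, tree:1, night:1, lift:1, what:1
N = 14. Frequency spectrum: V_1=4, V_3=1, V_7=1
M₂ = 1²·4 + 3²·1 + 7²·1 = 62
K = 10000 × (62 − 14) / 14² = 2448.9796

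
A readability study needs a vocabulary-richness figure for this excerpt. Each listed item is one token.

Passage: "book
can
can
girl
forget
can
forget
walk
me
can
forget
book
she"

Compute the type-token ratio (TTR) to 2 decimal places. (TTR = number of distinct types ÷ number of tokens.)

N = 13 tokens, V = 7 types.
TTR = V / N = 7 / 13 = 0.54

0.54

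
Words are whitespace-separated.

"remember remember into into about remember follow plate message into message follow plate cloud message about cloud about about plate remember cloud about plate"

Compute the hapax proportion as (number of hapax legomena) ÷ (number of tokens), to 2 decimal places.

0.00

Frequencies: about:5, remember:4, plate:4, into:3, message:3, cloud:3, follow:2
Hapax count = 0; token count = 24.
Ratio = 0 / 24 = 0.00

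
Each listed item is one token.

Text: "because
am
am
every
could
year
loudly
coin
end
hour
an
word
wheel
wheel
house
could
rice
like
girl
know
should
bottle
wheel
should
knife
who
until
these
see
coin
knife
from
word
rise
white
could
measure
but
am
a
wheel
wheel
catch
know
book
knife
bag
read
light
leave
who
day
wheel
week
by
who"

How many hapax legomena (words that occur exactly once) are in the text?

Frequencies: wheel:6, am:3, could:3, knife:3, who:3, coin:2, word:2, know:2, should:2, because:1, every:1, year:1, loudly:1, end:1, hour:1, an:1, house:1, rice:1, like:1, girl:1, … (19 more, each freq 1)
Hapax (freq=1): a, an, bag, because, book, bottle, but, by, catch, day, end, every, from, girl, hour, house, leave, light, like, loudly, measure, read, rice, rise, see, these, until, week, white, year

30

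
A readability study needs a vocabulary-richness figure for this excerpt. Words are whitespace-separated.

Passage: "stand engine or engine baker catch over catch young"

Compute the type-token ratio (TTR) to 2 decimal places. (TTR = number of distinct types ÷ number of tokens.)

0.78

N = 9 tokens, V = 7 types.
TTR = V / N = 7 / 9 = 0.78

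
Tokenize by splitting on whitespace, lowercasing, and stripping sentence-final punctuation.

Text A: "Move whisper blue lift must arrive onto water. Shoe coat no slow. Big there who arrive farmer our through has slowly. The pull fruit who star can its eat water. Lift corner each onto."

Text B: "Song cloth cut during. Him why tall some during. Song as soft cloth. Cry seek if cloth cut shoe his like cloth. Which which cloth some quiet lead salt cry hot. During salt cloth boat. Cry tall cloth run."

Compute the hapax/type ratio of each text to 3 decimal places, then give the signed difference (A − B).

0.219

A: hapax=24, V=29, ratio=0.828
B: hapax=14, V=23, ratio=0.609
Difference = 0.828 − 0.609 = 0.219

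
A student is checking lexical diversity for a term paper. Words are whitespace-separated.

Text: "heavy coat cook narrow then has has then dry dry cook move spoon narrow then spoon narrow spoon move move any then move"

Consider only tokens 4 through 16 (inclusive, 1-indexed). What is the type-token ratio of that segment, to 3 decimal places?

0.538

Segment tokens 4–16: narrow, then, has, has, then, dry, dry, cook, move, spoon, narrow, then, spoon
Segment N = 13, segment V = 7.
TTR = 7 / 13 = 0.538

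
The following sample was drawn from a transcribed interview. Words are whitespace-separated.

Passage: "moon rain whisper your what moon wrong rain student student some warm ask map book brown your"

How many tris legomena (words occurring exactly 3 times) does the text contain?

Frequencies: moon:2, rain:2, your:2, student:2, whisper:1, what:1, wrong:1, some:1, warm:1, ask:1, map:1, book:1, brown:1
Words with frequency 3: (none)

0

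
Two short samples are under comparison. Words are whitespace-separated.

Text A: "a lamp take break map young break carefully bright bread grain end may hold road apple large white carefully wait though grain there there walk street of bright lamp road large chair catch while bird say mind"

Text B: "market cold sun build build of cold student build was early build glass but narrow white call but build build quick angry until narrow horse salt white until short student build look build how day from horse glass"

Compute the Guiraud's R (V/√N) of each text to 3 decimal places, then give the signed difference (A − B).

A: V=29, N=37, R=4.768
B: V=23, N=38, R=3.731
Difference = 4.768 − 3.731 = 1.037

1.037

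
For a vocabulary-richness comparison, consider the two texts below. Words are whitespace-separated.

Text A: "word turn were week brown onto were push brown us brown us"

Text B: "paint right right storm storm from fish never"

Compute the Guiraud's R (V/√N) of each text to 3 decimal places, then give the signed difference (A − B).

0.188

A: V=8, N=12, R=2.309
B: V=6, N=8, R=2.121
Difference = 2.309 − 2.121 = 0.188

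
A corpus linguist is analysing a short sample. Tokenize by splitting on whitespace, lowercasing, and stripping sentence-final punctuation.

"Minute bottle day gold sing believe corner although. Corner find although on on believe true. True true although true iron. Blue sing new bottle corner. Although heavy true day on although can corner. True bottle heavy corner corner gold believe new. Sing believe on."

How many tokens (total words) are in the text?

Tokens: minute, bottle, day, gold, sing, believe, corner, although, corner, find, although, on, on, believe, true, true, true, although, true, iron, blue, sing, new, bottle, corner, although, heavy, true, day, on, although, can, corner, true, bottle, heavy, corner, corner, gold, believe, new, sing, believe, on
N = 44

44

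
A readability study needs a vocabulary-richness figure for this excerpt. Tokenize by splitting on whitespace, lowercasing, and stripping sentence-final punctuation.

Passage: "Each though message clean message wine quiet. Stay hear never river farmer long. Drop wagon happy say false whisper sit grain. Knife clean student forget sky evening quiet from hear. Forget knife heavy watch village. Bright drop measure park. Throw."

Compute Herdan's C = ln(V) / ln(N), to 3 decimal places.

N = 40, V = 33.
ln(V) = 3.496508, ln(N) = 3.688879
C = 3.496508 / 3.688879 = 0.948

0.948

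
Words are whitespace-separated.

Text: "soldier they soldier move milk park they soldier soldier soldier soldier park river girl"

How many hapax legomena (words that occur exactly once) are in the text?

4

Frequencies: soldier:6, they:2, park:2, move:1, milk:1, river:1, girl:1
Hapax (freq=1): girl, milk, move, river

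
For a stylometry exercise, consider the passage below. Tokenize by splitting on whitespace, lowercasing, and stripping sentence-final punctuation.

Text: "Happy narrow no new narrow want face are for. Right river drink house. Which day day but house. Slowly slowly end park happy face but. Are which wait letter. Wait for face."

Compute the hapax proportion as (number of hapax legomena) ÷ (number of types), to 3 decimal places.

0.450

Frequencies: face:3, happy:2, narrow:2, are:2, for:2, house:2, which:2, day:2, but:2, slowly:2, wait:2, no:1, new:1, want:1, right:1, river:1, drink:1, end:1, park:1, letter:1
Hapax count = 9; type count = 20.
Ratio = 9 / 20 = 0.450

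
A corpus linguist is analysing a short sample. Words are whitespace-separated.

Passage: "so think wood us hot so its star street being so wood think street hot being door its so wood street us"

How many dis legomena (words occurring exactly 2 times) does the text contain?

5

Frequencies: so:4, wood:3, street:3, think:2, us:2, hot:2, its:2, being:2, star:1, door:1
Words with frequency 2: being, hot, its, think, us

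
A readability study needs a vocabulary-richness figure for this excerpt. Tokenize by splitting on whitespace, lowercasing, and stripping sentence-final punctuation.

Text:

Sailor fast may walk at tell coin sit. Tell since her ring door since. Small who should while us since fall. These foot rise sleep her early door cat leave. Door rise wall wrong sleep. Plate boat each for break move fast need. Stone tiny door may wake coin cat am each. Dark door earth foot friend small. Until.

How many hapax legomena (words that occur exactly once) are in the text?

Frequencies: door:5, since:3, fast:2, may:2, tell:2, coin:2, her:2, small:2, foot:2, rise:2, sleep:2, cat:2, each:2, sailor:1, walk:1, at:1, sit:1, ring:1, who:1, should:1, … (22 more, each freq 1)
Hapax (freq=1): am, at, boat, break, dark, early, earth, fall, for, friend, leave, move, need, plate, ring, sailor, should, sit, stone, these, tiny, until, us, wake, walk, wall, while, who, wrong

29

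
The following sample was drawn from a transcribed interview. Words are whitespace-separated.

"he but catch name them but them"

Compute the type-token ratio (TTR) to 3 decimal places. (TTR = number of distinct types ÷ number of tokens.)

N = 7 tokens, V = 5 types.
TTR = V / N = 5 / 7 = 0.714

0.714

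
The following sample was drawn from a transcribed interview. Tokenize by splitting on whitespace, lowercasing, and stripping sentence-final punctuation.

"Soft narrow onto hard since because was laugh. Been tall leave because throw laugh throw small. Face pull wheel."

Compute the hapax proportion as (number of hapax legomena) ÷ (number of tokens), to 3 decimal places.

0.684

Frequencies: because:2, laugh:2, throw:2, soft:1, narrow:1, onto:1, hard:1, since:1, was:1, been:1, tall:1, leave:1, small:1, face:1, pull:1, wheel:1
Hapax count = 13; token count = 19.
Ratio = 13 / 19 = 0.684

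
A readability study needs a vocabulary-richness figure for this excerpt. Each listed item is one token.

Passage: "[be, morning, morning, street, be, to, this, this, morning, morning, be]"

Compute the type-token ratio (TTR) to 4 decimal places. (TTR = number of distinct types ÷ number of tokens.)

0.4545

N = 11 tokens, V = 5 types.
TTR = V / N = 5 / 11 = 0.4545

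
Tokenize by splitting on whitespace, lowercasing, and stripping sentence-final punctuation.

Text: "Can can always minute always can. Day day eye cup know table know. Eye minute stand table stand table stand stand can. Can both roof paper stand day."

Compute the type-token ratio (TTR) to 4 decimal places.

N = 28 tokens, V = 12 types.
TTR = V / N = 12 / 28 = 0.4286

0.4286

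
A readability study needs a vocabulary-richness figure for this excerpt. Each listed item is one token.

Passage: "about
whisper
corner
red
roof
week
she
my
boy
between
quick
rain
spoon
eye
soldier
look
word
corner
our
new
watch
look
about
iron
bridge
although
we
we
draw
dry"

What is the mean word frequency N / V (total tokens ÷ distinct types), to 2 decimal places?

1.15

N = 30 tokens, V = 26 types.
Mean frequency = N / V = 30 / 26 = 1.15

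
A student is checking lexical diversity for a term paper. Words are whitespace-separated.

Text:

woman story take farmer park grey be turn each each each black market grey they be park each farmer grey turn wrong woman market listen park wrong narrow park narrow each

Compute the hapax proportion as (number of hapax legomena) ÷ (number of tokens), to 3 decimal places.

Frequencies: each:5, park:4, grey:3, woman:2, farmer:2, be:2, turn:2, market:2, wrong:2, narrow:2, story:1, take:1, black:1, they:1, listen:1
Hapax count = 5; token count = 31.
Ratio = 5 / 31 = 0.161

0.161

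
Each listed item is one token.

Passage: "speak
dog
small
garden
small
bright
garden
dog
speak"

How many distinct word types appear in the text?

Distinct types: {bright, dog, garden, small, speak}
V = 5

5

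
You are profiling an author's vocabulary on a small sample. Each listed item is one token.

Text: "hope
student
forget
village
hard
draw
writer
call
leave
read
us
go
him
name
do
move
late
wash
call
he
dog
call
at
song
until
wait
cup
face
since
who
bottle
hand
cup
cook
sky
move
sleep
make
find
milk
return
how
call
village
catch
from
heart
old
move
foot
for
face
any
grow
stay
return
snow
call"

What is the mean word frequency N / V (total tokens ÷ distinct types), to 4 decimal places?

1.2083

N = 58 tokens, V = 48 types.
Mean frequency = N / V = 58 / 48 = 1.2083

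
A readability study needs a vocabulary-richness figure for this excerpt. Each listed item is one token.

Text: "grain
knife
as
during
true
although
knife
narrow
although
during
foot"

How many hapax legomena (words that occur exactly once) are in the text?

5

Frequencies: knife:2, during:2, although:2, grain:1, as:1, true:1, narrow:1, foot:1
Hapax (freq=1): as, foot, grain, narrow, true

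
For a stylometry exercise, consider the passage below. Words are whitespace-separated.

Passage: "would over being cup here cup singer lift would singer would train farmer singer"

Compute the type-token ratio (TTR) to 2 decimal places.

0.64

N = 14 tokens, V = 9 types.
TTR = V / N = 9 / 14 = 0.64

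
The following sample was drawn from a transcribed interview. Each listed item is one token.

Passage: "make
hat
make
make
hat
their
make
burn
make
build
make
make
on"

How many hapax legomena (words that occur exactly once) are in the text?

4

Frequencies: make:7, hat:2, their:1, burn:1, build:1, on:1
Hapax (freq=1): build, burn, on, their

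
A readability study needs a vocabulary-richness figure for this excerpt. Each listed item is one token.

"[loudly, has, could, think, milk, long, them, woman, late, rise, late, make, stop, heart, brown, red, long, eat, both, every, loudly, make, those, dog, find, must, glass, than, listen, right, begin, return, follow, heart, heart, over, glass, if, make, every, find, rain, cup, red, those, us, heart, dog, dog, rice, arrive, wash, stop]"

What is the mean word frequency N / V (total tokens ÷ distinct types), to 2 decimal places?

N = 53 tokens, V = 37 types.
Mean frequency = N / V = 53 / 37 = 1.43

1.43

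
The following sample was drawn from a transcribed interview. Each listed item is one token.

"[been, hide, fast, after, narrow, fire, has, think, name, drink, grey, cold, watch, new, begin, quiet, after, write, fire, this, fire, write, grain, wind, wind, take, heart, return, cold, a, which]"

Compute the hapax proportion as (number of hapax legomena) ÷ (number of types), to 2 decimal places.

Frequencies: fire:3, after:2, cold:2, write:2, wind:2, been:1, hide:1, fast:1, narrow:1, has:1, think:1, name:1, drink:1, grey:1, watch:1, new:1, begin:1, quiet:1, this:1, grain:1, … (5 more, each freq 1)
Hapax count = 20; type count = 25.
Ratio = 20 / 25 = 0.80

0.80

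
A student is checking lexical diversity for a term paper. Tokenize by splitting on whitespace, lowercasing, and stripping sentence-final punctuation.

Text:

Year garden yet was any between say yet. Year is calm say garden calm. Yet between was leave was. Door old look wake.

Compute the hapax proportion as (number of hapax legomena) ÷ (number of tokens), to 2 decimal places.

Frequencies: yet:3, was:3, year:2, garden:2, between:2, say:2, calm:2, any:1, is:1, leave:1, door:1, old:1, look:1, wake:1
Hapax count = 7; token count = 23.
Ratio = 7 / 23 = 0.30

0.30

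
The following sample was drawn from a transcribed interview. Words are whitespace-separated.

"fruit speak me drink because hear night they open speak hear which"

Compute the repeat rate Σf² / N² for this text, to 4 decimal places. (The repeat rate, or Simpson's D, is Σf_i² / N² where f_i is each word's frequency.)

Frequencies: speak:2, hear:2, fruit:1, me:1, drink:1, because:1, night:1, they:1, open:1, which:1
Σf² = 16; N² = 144
Repeat rate = 16 / 144 = 0.1111

0.1111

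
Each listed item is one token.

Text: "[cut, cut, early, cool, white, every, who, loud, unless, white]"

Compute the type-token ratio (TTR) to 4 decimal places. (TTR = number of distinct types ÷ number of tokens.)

0.8000

N = 10 tokens, V = 8 types.
TTR = V / N = 8 / 10 = 0.8000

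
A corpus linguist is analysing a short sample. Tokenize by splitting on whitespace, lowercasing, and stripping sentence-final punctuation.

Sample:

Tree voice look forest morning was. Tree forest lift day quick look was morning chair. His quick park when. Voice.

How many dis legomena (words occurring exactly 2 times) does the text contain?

7

Frequencies: tree:2, voice:2, look:2, forest:2, morning:2, was:2, quick:2, lift:1, day:1, chair:1, his:1, park:1, when:1
Words with frequency 2: forest, look, morning, quick, tree, voice, was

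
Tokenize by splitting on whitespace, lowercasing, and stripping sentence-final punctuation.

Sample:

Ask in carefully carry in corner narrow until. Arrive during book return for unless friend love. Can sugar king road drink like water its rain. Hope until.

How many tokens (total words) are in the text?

27

Tokens: ask, in, carefully, carry, in, corner, narrow, until, arrive, during, book, return, for, unless, friend, love, can, sugar, king, road, drink, like, water, its, rain, hope, until
N = 27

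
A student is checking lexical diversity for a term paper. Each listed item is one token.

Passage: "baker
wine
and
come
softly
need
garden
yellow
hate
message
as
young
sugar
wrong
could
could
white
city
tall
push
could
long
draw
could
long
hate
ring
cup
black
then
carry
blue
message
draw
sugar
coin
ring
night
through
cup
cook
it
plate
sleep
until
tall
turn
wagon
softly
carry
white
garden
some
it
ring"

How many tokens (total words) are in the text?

Tokens: baker, wine, and, come, softly, need, garden, yellow, hate, message, as, young, sugar, wrong, could, could, white, city, tall, push, could, long, draw, could, long, hate, ring, cup, black, then, carry, blue, message, draw, sugar, coin, ring, night, through, cup, cook, it, plate, sleep, until, tall, turn, wagon, softly, carry, white, garden, some, it, ring
N = 55

55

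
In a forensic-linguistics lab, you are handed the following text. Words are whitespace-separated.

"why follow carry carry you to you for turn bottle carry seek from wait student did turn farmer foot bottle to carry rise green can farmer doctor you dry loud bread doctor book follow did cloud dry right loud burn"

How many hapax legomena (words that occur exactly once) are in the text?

15

Frequencies: carry:4, you:3, follow:2, to:2, turn:2, bottle:2, did:2, farmer:2, doctor:2, dry:2, loud:2, why:1, for:1, seek:1, from:1, wait:1, student:1, foot:1, rise:1, green:1, … (6 more, each freq 1)
Hapax (freq=1): book, bread, burn, can, cloud, foot, for, from, green, right, rise, seek, student, wait, why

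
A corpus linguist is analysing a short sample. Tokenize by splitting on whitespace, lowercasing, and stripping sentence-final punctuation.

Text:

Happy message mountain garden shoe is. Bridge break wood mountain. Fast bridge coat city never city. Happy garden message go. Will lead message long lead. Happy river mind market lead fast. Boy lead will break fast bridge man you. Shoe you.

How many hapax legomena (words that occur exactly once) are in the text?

11

Frequencies: lead:4, happy:3, message:3, bridge:3, fast:3, mountain:2, garden:2, shoe:2, break:2, city:2, will:2, you:2, is:1, wood:1, coat:1, never:1, go:1, long:1, river:1, mind:1, … (3 more, each freq 1)
Hapax (freq=1): boy, coat, go, is, long, man, market, mind, never, river, wood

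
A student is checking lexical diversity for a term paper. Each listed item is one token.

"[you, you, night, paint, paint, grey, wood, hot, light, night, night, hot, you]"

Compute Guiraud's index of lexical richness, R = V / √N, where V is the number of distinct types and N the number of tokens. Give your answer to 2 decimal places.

N = 13, V = 7.
√N = 3.605551
R = 7 / 3.605551 = 1.94

1.94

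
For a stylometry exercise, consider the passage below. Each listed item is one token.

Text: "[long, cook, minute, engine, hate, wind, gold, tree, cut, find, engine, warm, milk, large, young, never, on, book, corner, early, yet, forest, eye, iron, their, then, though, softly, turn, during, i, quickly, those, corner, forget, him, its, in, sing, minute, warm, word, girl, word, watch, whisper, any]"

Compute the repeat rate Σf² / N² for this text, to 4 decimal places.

Frequencies: minute:2, engine:2, warm:2, corner:2, word:2, long:1, cook:1, hate:1, wind:1, gold:1, tree:1, cut:1, find:1, milk:1, large:1, young:1, never:1, on:1, book:1, early:1, … (22 more, each freq 1)
Σf² = 57; N² = 2209
Repeat rate = 57 / 2209 = 0.0258

0.0258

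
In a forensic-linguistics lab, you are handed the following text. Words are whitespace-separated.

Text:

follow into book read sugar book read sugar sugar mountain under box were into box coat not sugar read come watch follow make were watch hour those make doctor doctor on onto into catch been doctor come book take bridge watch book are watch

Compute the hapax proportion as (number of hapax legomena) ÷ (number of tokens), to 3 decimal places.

Frequencies: book:4, sugar:4, watch:4, into:3, read:3, doctor:3, follow:2, box:2, were:2, come:2, make:2, mountain:1, under:1, coat:1, not:1, hour:1, those:1, on:1, onto:1, catch:1, … (4 more, each freq 1)
Hapax count = 13; token count = 44.
Ratio = 13 / 44 = 0.295

0.295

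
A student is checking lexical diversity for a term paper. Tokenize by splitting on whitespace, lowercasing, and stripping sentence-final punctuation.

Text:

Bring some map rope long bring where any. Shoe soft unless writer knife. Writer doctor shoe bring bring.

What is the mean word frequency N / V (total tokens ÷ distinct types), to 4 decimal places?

1.3846

N = 18 tokens, V = 13 types.
Mean frequency = N / V = 18 / 13 = 1.3846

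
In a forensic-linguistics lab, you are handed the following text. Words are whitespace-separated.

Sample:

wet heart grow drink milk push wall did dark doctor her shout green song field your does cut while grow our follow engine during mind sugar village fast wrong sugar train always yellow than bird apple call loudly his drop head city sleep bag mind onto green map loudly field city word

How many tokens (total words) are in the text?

52

Tokens: wet, heart, grow, drink, milk, push, wall, did, dark, doctor, her, shout, green, song, field, your, does, cut, while, grow, our, follow, engine, during, mind, sugar, village, fast, wrong, sugar, train, always, yellow, than, bird, apple, call, loudly, his, drop, head, city, sleep, bag, mind, onto, green, map, loudly, field, city, word
N = 52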